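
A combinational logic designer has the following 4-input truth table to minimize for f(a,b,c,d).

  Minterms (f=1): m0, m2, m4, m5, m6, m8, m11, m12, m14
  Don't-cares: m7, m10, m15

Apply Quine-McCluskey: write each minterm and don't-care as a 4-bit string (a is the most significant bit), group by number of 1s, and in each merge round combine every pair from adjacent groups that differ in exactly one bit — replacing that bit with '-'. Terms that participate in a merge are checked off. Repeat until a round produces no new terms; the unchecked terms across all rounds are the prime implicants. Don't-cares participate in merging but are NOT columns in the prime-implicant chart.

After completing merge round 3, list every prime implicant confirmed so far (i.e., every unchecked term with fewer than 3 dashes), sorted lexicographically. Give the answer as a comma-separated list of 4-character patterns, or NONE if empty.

-11-, 01--, 1-1-

Round 0: 0000✓ 0010✓ 0100✓ 0101✓ 0110✓ 0111✓ 1000✓ 1010✓ 1011✓ 1100✓ 1110✓ 1111✓
Round 1: -000✓ -010✓ -100✓ -110✓ -111✓ 0-00✓ 0-10✓ 00-0✓ 01-0✓ 01-1✓ 010-✓ 011-✓ 1-00✓ 1-10✓ 1-11✓ 10-0✓ 101-✓ 11-0✓ 111-✓
Round 2: --00✓ --10✓ -0-0✓ -1-0✓ -11- 0--0✓ 01-- 1--0✓ 1-1-
Round 3: ---0
PIs = {---0, -11-, 01--, 1-1-}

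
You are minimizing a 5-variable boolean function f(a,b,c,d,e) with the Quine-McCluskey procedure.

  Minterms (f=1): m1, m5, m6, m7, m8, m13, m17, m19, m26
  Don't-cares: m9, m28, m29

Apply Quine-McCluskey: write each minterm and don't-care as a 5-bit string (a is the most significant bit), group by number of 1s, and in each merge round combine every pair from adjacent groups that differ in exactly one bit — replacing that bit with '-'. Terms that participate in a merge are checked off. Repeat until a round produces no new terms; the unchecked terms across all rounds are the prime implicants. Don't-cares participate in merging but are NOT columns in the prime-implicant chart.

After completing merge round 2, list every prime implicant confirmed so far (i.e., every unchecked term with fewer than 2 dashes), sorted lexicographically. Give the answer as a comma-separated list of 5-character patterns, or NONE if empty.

size-2^0 implicants → 00001(✓)  00101(✓)  00110(✓)  00111(✓)  01000(✓)  01001(✓)  01101(✓)  10001(✓)  10011(✓)  11010  11100(✓)  11101(✓)
size-2^1 implicants → -0001  -1101  0-001(✓)  0-101(✓)  00-01(✓)  001-1  0011-  01-01(✓)  0100-  100-1  1110-
size-2^2 implicants → 0--01
Unchecked terms (primes): -0001, -1101, 0--01, 001-1, 0011-, 0100-, 100-1, 11010, 1110-

-0001, -1101, 001-1, 0011-, 0100-, 100-1, 11010, 1110-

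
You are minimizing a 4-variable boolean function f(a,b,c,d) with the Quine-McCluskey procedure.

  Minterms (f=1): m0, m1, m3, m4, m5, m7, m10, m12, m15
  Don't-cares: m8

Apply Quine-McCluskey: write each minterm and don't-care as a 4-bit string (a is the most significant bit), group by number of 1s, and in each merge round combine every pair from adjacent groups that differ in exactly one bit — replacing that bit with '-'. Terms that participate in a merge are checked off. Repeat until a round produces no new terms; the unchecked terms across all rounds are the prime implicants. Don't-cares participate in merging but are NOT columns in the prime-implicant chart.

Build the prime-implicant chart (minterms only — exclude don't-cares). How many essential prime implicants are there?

size-2^0 implicants → 0000(✓)  0001(✓)  0011(✓)  0100(✓)  0101(✓)  0111(✓)  1000(✓)  1010(✓)  1100(✓)  1111(✓)
size-2^1 implicants → -000(✓)  -100(✓)  -111  0-00(✓)  0-01(✓)  0-11(✓)  00-1(✓)  000-(✓)  01-1(✓)  010-(✓)  1-00(✓)  10-0
size-2^2 implicants → --00  0--1  0-0-
Unchecked terms (primes): --00, -111, 0--1, 0-0-, 10-0
Minterm coverage:
  m0 ⊆ --00,0-0-
  m1 ⊆ 0--1,0-0-
  m3 ⊆ 0--1 [E]
  m4 ⊆ --00,0-0-
  m5 ⊆ 0--1,0-0-
  m7 ⊆ -111,0--1
  m10 ⊆ 10-0 [E]
  m12 ⊆ --00 [E]
  m15 ⊆ -111 [E]
E = {--00, -111, 0--1, 10-0}

4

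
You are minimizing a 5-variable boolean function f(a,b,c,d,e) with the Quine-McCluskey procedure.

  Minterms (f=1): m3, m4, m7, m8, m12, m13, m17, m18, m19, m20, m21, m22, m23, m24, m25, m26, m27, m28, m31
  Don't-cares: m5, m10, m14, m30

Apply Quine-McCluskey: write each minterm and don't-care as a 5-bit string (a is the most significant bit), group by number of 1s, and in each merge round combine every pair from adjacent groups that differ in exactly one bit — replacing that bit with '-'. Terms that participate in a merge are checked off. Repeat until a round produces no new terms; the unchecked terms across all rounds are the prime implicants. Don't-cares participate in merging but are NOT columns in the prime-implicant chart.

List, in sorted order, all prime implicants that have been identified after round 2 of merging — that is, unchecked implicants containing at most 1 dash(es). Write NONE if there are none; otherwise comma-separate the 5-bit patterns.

[col 0] 00011*, 00100*, 00101*, 00111*, 01000*, 01010*, 01100*, 01101*, 01110*, 10001*, 10010*, 10011*, 10100*, 10101*, 10110*, 10111*, 11000*, 11001*, 11010*, 11011*, 11100*, 11110*, 11111*
[col 1] -0011*, -0100*, -0101*, -0111*, -1000*, -1010*, -1100*, -1110*, 0-100*, 0-101*, 00-11*, 001-1*, 0010-*, 01-00*, 01-10*, 010-0*, 011-0*, 0110-*, 1-001*, 1-010*, 1-011*, 1-100*, 1-110*, 1-111*, 10-01*, 10-10*, 10-11*, 100-1*, 1001-*, 101-0*, 101-1*, 1010-*, 1011-*, 11-00*, 11-10*, 11-11*, 110-0*, 110-1*, 1100-*, 1101-*, 111-0*, 1111-*
[col 2] --100, -0-11, -01-1, -010-, -1-00*, -1-10*, -10-0*, -11-0*, 0-10-, 01--0*, 1--10*, 1--11*, 1-0-1, 1-01-*, 1-1-0, 1-11-*, 10--1, 10-1-*, 101--, 11--0*, 11-1-*, 110--
[col 3] -1--0, 1--1-
Prime implicants: --100, -0-11, -01-1, -010-, -1--0, 0-10-, 1--1-, 1-0-1, 1-1-0, 10--1, 101--, 110--

NONE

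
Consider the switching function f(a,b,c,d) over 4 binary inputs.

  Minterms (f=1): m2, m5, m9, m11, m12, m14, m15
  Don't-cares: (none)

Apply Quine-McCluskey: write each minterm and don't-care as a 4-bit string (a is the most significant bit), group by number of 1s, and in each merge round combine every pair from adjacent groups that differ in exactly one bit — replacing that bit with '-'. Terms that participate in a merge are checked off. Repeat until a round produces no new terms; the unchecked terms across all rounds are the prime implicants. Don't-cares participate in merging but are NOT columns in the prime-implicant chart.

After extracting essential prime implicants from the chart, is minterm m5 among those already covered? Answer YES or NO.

size-2^0 implicants → 0010  0101  1001(✓)  1011(✓)  1100(✓)  1110(✓)  1111(✓)
size-2^1 implicants → 1-11  10-1  11-0  111-
Unchecked terms (primes): 0010, 0101, 1-11, 10-1, 11-0, 111-
Minterm coverage:
  m2 ⊆ 0010 [E]
  m5 ⊆ 0101 [E]
  m9 ⊆ 10-1 [E]
  m11 ⊆ 1-11,10-1
  m12 ⊆ 11-0 [E]
  m14 ⊆ 11-0,111-
  m15 ⊆ 1-11,111-
E = {0010, 0101, 10-1, 11-0}

YES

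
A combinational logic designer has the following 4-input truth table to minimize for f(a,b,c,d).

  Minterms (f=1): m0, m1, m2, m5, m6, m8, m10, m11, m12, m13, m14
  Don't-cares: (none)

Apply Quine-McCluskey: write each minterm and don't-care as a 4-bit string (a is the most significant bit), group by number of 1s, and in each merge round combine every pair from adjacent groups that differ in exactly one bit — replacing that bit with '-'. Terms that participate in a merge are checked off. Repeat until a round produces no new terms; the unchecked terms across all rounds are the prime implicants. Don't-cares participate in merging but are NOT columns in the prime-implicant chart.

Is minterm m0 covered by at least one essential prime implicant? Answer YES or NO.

[col 0] 0000*, 0001*, 0010*, 0101*, 0110*, 1000*, 1010*, 1011*, 1100*, 1101*, 1110*
[col 1] -000*, -010*, -101, -110*, 0-01, 0-10*, 00-0*, 000-, 1-00*, 1-10*, 10-0*, 101-, 11-0*, 110-
[col 2] --10, -0-0, 1--0
Prime implicants: --10, -0-0, -101, 0-01, 000-, 1--0, 101-, 110-
PI chart (minterm → PIs covering it):
  0 | -0-0,000-
  1 | 0-01,000-
  2 | --10,-0-0
  5 | -101,0-01
  6 | --10  (sole → essential)
  8 | -0-0,1--0
  10 | --10,-0-0,1--0,101-
  11 | 101-  (sole → essential)
  12 | 1--0,110-
  13 | -101,110-
  14 | --10,1--0
Essential prime implicants: --10, 101-

NO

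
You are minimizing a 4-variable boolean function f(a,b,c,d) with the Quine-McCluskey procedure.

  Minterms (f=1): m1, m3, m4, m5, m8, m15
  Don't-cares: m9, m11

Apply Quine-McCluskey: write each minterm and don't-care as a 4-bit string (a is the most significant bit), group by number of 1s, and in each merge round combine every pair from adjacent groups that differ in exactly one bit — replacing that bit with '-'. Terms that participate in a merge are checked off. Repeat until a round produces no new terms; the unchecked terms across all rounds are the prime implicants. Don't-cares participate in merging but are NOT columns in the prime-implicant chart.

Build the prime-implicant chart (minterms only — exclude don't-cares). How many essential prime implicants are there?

size-2^0 implicants → 0001(✓)  0011(✓)  0100(✓)  0101(✓)  1000(✓)  1001(✓)  1011(✓)  1111(✓)
size-2^1 implicants → -001(✓)  -011(✓)  0-01  00-1(✓)  010-  1-11  10-1(✓)  100-
size-2^2 implicants → -0-1
Unchecked terms (primes): -0-1, 0-01, 010-, 1-11, 100-
Minterm coverage:
  m1 ⊆ -0-1,0-01
  m3 ⊆ -0-1 [E]
  m4 ⊆ 010- [E]
  m5 ⊆ 0-01,010-
  m8 ⊆ 100- [E]
  m15 ⊆ 1-11 [E]
E = {-0-1, 010-, 1-11, 100-}

4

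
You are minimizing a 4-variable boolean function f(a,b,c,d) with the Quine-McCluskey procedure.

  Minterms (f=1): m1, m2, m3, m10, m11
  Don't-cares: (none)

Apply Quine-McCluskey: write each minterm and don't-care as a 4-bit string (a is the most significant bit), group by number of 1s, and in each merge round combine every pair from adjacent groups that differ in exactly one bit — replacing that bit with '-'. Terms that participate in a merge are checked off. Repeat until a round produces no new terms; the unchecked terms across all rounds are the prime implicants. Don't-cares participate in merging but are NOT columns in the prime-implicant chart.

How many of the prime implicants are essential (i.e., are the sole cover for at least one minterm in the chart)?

2

Round 0: 0001✓ 0010✓ 0011✓ 1010✓ 1011✓
Round 1: -010✓ -011✓ 00-1 001-✓ 101-✓
Round 2: -01-
PIs = {-01-, 00-1}
Coverage chart:
  m1: 00-1 ←essential
  m2: -01- ←essential
  m3: -01-,00-1
  m10: -01- ←essential
  m11: -01- ←essential
Essential: -01-, 00-1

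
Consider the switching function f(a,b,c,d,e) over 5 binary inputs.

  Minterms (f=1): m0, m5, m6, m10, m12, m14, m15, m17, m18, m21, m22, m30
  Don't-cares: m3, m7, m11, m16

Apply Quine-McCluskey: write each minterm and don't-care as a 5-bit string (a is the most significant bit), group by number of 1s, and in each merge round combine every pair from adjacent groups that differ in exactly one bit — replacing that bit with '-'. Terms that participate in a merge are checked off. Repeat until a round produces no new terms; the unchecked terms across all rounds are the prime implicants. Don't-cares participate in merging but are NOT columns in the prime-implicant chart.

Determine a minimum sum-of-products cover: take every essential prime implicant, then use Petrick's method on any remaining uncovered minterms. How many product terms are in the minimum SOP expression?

size-2^0 implicants → 00000(✓)  00011(✓)  00101(✓)  00110(✓)  00111(✓)  01010(✓)  01011(✓)  01100(✓)  01110(✓)  01111(✓)  10000(✓)  10001(✓)  10010(✓)  10101(✓)  10110(✓)  11110(✓)
size-2^1 implicants → -0000  -0101  -0110(✓)  -1110(✓)  0-011(✓)  0-110(✓)  0-111(✓)  00-11(✓)  001-1  0011-(✓)  01-10(✓)  01-11(✓)  0101-(✓)  011-0  0111-(✓)  1-110(✓)  10-01  10-10  100-0  1000-
size-2^2 implicants → --110  0--11  0-11-  01-1-
Unchecked terms (primes): --110, -0000, -0101, 0--11, 0-11-, 001-1, 01-1-, 011-0, 10-01, 10-10, 100-0, 1000-
Minterm coverage:
  m0 ⊆ -0000 [E]
  m5 ⊆ -0101,001-1
  m6 ⊆ --110,0-11-
  m10 ⊆ 01-1- [E]
  m12 ⊆ 011-0 [E]
  m14 ⊆ --110,0-11-,01-1-,011-0
  m15 ⊆ 0--11,0-11-,01-1-
  m17 ⊆ 10-01,1000-
  m18 ⊆ 10-10,100-0
  m21 ⊆ -0101,10-01
  m22 ⊆ --110,10-10
  m30 ⊆ --110 [E]
E = {--110, -0000, 01-1-, 011-0}
Petrick residual → -0101, 10-01, 10-10
Cover = cde' + b'c'd'e' + b'cd'e + a'bd + a'bce' + ab'd'e + ab'de'  |cover|=7

7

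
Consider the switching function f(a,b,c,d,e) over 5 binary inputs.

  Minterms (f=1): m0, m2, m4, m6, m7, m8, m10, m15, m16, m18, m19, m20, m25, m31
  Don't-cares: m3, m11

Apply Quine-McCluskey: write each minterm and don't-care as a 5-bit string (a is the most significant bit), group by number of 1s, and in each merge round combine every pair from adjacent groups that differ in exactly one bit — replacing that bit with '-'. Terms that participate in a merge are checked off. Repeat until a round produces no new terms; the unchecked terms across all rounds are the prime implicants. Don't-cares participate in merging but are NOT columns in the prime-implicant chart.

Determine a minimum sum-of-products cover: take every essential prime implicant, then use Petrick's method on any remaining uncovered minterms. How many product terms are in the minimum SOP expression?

6

[col 0] 00000*, 00010*, 00011*, 00100*, 00110*, 00111*, 01000*, 01010*, 01011*, 01111*, 10000*, 10010*, 10011*, 10100*, 11001, 11111*
[col 1] -0000*, -0010*, -0011*, -0100*, -1111, 0-000*, 0-010*, 0-011*, 0-111*, 00-00*, 00-10*, 00-11*, 000-0*, 0001-*, 001-0*, 0011-*, 01-11*, 010-0*, 0101-*, 10-00*, 100-0*, 1001-*
[col 2] -0-00, -00-0, -001-, 0--11, 0-0-0, 0-01-, 00--0, 00-1-
Prime implicants: -0-00, -00-0, -001-, -1111, 0--11, 0-0-0, 0-01-, 00--0, 00-1-, 11001
PI chart (minterm → PIs covering it):
  0 | -0-00,-00-0,0-0-0,00--0
  2 | -00-0,-001-,0-0-0,0-01-,00--0,00-1-
  4 | -0-00,00--0
  6 | 00--0,00-1-
  7 | 0--11,00-1-
  8 | 0-0-0  (sole → essential)
  10 | 0-0-0,0-01-
  15 | -1111,0--11
  16 | -0-00,-00-0
  18 | -00-0,-001-
  19 | -001-  (sole → essential)
  20 | -0-00  (sole → essential)
  25 | 11001  (sole → essential)
  31 | -1111  (sole → essential)
Essential prime implicants: -0-00, -001-, -1111, 0-0-0, 11001
Petrick residual → 00-1-
Minimum SOP uses 6 PIs: b'd'e' + b'c'd + bcde + a'c'e' + a'b'd + abc'd'e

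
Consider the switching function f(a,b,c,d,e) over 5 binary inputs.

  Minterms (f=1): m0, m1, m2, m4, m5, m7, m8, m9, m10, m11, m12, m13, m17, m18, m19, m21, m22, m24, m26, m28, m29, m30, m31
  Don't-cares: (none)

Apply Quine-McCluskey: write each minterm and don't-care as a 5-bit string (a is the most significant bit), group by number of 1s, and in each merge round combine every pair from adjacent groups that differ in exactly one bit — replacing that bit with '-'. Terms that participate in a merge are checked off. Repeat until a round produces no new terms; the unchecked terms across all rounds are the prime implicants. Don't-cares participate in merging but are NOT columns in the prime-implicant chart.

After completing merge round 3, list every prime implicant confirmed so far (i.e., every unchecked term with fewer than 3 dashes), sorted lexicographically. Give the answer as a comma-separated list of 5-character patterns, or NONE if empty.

--010, --101, -0-01, -1-00, -10-0, -110-, 0-0-0, 001-1, 010--, 1--10, 100-1, 1001-, 11--0, 111--

[col 0] 00000*, 00001*, 00010*, 00100*, 00101*, 00111*, 01000*, 01001*, 01010*, 01011*, 01100*, 01101*, 10001*, 10010*, 10011*, 10101*, 10110*, 11000*, 11010*, 11100*, 11101*, 11110*, 11111*
[col 1] -0001*, -0010*, -0101*, -1000*, -1010*, -1100*, -1101*, 0-000*, 0-001*, 0-010*, 0-100*, 0-101*, 00-00*, 00-01*, 000-0*, 0000-*, 001-1, 0010-*, 01-00*, 01-01*, 010-0*, 010-1*, 0100-*, 0101-*, 0110-*, 1-010*, 1-101*, 1-110*, 10-01*, 10-10*, 100-1, 1001-, 11-00*, 11-10*, 110-0*, 111-0*, 111-1*, 1110-*, 1111-*
[col 2] --010, --101, -0-01, -1-00, -10-0, -110-, 0--00*, 0--01*, 0-0-0, 0-00-*, 0-10-*, 00-0-*, 01-0-*, 010--, 1--10, 11--0, 111--
[col 3] 0--0-
Prime implicants: --010, --101, -0-01, -1-00, -10-0, -110-, 0--0-, 0-0-0, 001-1, 010--, 1--10, 100-1, 1001-, 11--0, 111--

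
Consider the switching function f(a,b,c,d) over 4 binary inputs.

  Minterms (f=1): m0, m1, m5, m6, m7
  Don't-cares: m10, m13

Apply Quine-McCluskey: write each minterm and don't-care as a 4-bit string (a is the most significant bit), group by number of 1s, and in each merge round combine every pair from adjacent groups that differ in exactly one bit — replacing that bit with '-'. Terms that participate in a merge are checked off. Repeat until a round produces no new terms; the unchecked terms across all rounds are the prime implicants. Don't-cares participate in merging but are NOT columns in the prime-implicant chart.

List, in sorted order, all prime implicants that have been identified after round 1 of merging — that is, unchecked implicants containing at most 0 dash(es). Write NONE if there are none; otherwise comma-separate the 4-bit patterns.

Round 0: 0000✓ 0001✓ 0101✓ 0110✓ 0111✓ 1010 1101✓
Round 1: -101 0-01 000- 01-1 011-
PIs = {-101, 0-01, 000-, 01-1, 011-, 1010}

1010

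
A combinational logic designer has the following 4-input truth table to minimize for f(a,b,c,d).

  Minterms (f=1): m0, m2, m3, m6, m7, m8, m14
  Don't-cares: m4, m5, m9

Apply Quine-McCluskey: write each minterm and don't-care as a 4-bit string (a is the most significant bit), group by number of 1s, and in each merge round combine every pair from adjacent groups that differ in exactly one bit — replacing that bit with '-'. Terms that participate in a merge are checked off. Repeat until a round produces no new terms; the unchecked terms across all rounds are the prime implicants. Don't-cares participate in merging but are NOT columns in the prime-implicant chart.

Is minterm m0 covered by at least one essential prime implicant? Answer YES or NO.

size-2^0 implicants → 0000(✓)  0010(✓)  0011(✓)  0100(✓)  0101(✓)  0110(✓)  0111(✓)  1000(✓)  1001(✓)  1110(✓)
size-2^1 implicants → -000  -110  0-00(✓)  0-10(✓)  0-11(✓)  00-0(✓)  001-(✓)  01-0(✓)  01-1(✓)  010-(✓)  011-(✓)  100-
size-2^2 implicants → 0--0  0-1-  01--
Unchecked terms (primes): -000, -110, 0--0, 0-1-, 01--, 100-
Minterm coverage:
  m0 ⊆ -000,0--0
  m2 ⊆ 0--0,0-1-
  m3 ⊆ 0-1- [E]
  m6 ⊆ -110,0--0,0-1-,01--
  m7 ⊆ 0-1-,01--
  m8 ⊆ -000,100-
  m14 ⊆ -110 [E]
E = {-110, 0-1-}

NO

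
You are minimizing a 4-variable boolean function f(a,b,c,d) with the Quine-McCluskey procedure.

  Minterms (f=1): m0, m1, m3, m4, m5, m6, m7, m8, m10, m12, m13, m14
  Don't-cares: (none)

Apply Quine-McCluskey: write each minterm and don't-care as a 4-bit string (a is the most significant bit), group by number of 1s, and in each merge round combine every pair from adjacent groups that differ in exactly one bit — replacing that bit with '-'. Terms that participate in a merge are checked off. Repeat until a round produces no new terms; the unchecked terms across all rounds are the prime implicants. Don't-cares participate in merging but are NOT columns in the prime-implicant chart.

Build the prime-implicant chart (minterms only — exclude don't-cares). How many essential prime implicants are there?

[col 0] 0000*, 0001*, 0011*, 0100*, 0101*, 0110*, 0111*, 1000*, 1010*, 1100*, 1101*, 1110*
[col 1] -000*, -100*, -101*, -110*, 0-00*, 0-01*, 0-11*, 00-1*, 000-*, 01-0*, 01-1*, 010-*, 011-*, 1-00*, 1-10*, 10-0*, 11-0*, 110-*
[col 2] --00, -1-0, -10-, 0--1, 0-0-, 01--, 1--0
Prime implicants: --00, -1-0, -10-, 0--1, 0-0-, 01--, 1--0
PI chart (minterm → PIs covering it):
  0 | --00,0-0-
  1 | 0--1,0-0-
  3 | 0--1  (sole → essential)
  4 | --00,-1-0,-10-,0-0-,01--
  5 | -10-,0--1,0-0-,01--
  6 | -1-0,01--
  7 | 0--1,01--
  8 | --00,1--0
  10 | 1--0  (sole → essential)
  12 | --00,-1-0,-10-,1--0
  13 | -10-  (sole → essential)
  14 | -1-0,1--0
Essential prime implicants: -10-, 0--1, 1--0

3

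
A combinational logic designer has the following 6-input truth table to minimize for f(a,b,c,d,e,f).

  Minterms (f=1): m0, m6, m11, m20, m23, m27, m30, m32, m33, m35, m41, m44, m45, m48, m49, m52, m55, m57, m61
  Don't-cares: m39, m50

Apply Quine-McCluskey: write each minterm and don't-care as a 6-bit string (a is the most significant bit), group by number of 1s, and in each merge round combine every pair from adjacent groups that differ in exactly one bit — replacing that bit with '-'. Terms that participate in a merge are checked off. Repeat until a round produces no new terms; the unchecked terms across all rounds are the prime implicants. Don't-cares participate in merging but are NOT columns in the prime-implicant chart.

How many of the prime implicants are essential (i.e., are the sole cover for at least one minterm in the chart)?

[col 0] 000000*, 000110, 001011*, 010100*, 010111*, 011011*, 011110, 100000*, 100001*, 100011*, 100111*, 101001*, 101100*, 101101*, 110000*, 110001*, 110010*, 110100*, 110111*, 111001*, 111101*
[col 1] -00000, -10100, -10111, 0-1011, 1-0000*, 1-0001*, 1-0111, 1-1001*, 1-1101*, 10-001*, 100-11, 1000-1, 10000-*, 101-01*, 10110-, 11-001*, 110-00, 1100-0, 11000-*, 111-01*
[col 2] 1--001, 1-000-, 1-1-01
Prime implicants: -00000, -10100, -10111, 0-1011, 000110, 011110, 1--001, 1-000-, 1-0111, 1-1-01, 100-11, 1000-1, 10110-, 110-00, 1100-0
PI chart (minterm → PIs covering it):
  0 | -00000  (sole → essential)
  6 | 000110  (sole → essential)
  11 | 0-1011  (sole → essential)
  20 | -10100  (sole → essential)
  23 | -10111  (sole → essential)
  27 | 0-1011  (sole → essential)
  30 | 011110  (sole → essential)
  32 | -00000,1-000-
  33 | 1--001,1-000-,1000-1
  35 | 100-11,1000-1
  41 | 1--001,1-1-01
  44 | 10110-  (sole → essential)
  45 | 1-1-01,10110-
  48 | 1-000-,110-00,1100-0
  49 | 1--001,1-000-
  52 | -10100,110-00
  55 | -10111,1-0111
  57 | 1--001,1-1-01
  61 | 1-1-01  (sole → essential)
Essential prime implicants: -00000, -10100, -10111, 0-1011, 000110, 011110, 1-1-01, 10110-

8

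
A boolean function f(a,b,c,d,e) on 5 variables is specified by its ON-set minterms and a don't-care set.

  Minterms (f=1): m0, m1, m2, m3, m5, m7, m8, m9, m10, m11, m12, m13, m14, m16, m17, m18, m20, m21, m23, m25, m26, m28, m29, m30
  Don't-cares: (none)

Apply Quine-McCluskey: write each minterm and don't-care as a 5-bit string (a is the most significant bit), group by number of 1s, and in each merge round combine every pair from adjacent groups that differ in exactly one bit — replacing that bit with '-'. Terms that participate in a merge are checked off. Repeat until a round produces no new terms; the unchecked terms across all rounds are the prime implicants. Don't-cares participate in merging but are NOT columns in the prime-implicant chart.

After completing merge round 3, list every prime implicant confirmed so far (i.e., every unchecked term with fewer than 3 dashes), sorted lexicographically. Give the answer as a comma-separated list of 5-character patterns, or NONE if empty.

--010, -00-0, -000-, -01-1, -1-10, -11-0, -110-, 00--1, 01--0, 01-0-, 1-10-, 10-0-

Round 0: 00000✓ 00001✓ 00010✓ 00011✓ 00101✓ 00111✓ 01000✓ 01001✓ 01010✓ 01011✓ 01100✓ 01101✓ 01110✓ 10000✓ 10001✓ 10010✓ 10100✓ 10101✓ 10111✓ 11001✓ 11010✓ 11100✓ 11101✓ 11110✓
Round 1: -0000✓ -0001✓ -0010✓ -0101✓ -0111✓ -1001✓ -1010✓ -1100✓ -1101✓ -1110✓ 0-000✓ 0-001✓ 0-010✓ 0-011✓ 0-101✓ 00-01✓ 00-11✓ 000-0✓ 000-1✓ 0000-✓ 0001-✓ 001-1✓ 01-00✓ 01-01✓ 01-10✓ 010-0✓ 010-1✓ 0100-✓ 0101-✓ 011-0✓ 0110-✓ 1-001✓ 1-010✓ 1-100✓ 1-101✓ 10-00✓ 10-01✓ 100-0✓ 1000-✓ 101-1✓ 1010-✓ 11-01✓ 11-10✓ 111-0✓ 1110-✓
Round 2: --001✓ --010 --101✓ -0-01✓ -00-0 -000- -01-1 -1-01✓ -1-10 -11-0 -110- 0--01✓ 0-0-0✓ 0-0-1✓ 0-00-✓ 0-01-✓ 00--1 000--✓ 01--0 01-0- 010--✓ 1--01✓ 1-10- 10-0-
Round 3: ---01 0-0--
PIs = {---01, --010, -00-0, -000-, -01-1, -1-10, -11-0, -110-, 0-0--, 00--1, 01--0, 01-0-, 1-10-, 10-0-}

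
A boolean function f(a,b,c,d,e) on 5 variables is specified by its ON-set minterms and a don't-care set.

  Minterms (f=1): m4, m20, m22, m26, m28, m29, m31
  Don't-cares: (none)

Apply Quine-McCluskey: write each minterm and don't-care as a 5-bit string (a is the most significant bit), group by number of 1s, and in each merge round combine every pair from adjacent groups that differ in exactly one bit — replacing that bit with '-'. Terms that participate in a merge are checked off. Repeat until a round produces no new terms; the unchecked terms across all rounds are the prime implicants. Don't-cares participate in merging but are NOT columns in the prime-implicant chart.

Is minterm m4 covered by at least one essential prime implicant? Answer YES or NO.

Round 0: 00100✓ 10100✓ 10110✓ 11010 11100✓ 11101✓ 11111✓
Round 1: -0100 1-100 101-0 111-1 1110-
PIs = {-0100, 1-100, 101-0, 11010, 111-1, 1110-}
Coverage chart:
  m4: -0100 ←essential
  m20: -0100,1-100,101-0
  m22: 101-0 ←essential
  m26: 11010 ←essential
  m28: 1-100,1110-
  m29: 111-1,1110-
  m31: 111-1 ←essential
Essential: -0100, 101-0, 11010, 111-1

YES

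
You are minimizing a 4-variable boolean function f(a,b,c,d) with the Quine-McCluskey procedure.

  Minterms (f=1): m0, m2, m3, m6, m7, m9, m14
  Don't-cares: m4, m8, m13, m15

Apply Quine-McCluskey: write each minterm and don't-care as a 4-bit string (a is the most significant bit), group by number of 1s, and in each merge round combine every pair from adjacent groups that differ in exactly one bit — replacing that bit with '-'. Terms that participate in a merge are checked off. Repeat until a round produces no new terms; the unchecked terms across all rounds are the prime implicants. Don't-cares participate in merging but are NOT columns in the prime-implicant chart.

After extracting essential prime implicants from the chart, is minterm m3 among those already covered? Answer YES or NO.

size-2^0 implicants → 0000(✓)  0010(✓)  0011(✓)  0100(✓)  0110(✓)  0111(✓)  1000(✓)  1001(✓)  1101(✓)  1110(✓)  1111(✓)
size-2^1 implicants → -000  -110(✓)  -111(✓)  0-00(✓)  0-10(✓)  0-11(✓)  00-0(✓)  001-(✓)  01-0(✓)  011-(✓)  1-01  100-  11-1  111-(✓)
size-2^2 implicants → -11-  0--0  0-1-
Unchecked terms (primes): -000, -11-, 0--0, 0-1-, 1-01, 100-, 11-1
Minterm coverage:
  m0 ⊆ -000,0--0
  m2 ⊆ 0--0,0-1-
  m3 ⊆ 0-1- [E]
  m6 ⊆ -11-,0--0,0-1-
  m7 ⊆ -11-,0-1-
  m9 ⊆ 1-01,100-
  m14 ⊆ -11- [E]
E = {-11-, 0-1-}

YES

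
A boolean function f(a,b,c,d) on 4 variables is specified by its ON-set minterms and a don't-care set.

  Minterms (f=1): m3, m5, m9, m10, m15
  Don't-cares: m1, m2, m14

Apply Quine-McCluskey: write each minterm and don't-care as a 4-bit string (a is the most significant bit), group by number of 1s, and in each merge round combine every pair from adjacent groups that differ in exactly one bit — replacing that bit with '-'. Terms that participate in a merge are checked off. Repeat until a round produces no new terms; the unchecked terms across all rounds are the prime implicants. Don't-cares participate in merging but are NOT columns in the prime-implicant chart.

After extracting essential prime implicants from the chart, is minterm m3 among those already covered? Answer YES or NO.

size-2^0 implicants → 0001(✓)  0010(✓)  0011(✓)  0101(✓)  1001(✓)  1010(✓)  1110(✓)  1111(✓)
size-2^1 implicants → -001  -010  0-01  00-1  001-  1-10  111-
Unchecked terms (primes): -001, -010, 0-01, 00-1, 001-, 1-10, 111-
Minterm coverage:
  m3 ⊆ 00-1,001-
  m5 ⊆ 0-01 [E]
  m9 ⊆ -001 [E]
  m10 ⊆ -010,1-10
  m15 ⊆ 111- [E]
E = {-001, 0-01, 111-}

NO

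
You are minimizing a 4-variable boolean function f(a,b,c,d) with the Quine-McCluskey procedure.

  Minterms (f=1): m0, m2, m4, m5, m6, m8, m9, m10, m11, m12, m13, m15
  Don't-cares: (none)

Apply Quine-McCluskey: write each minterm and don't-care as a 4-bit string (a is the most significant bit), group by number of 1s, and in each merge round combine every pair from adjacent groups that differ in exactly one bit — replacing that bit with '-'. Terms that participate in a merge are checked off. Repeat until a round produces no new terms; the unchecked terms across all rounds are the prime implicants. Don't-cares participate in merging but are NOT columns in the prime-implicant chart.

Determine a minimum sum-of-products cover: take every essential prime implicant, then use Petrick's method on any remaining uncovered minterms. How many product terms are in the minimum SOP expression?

[col 0] 0000*, 0010*, 0100*, 0101*, 0110*, 1000*, 1001*, 1010*, 1011*, 1100*, 1101*, 1111*
[col 1] -000*, -010*, -100*, -101*, 0-00*, 0-10*, 00-0*, 01-0*, 010-*, 1-00*, 1-01*, 1-11*, 10-0*, 10-1*, 100-*, 101-*, 11-1*, 110-*
[col 2] --00, -0-0, -10-, 0--0, 1--1, 1-0-, 10--
Prime implicants: --00, -0-0, -10-, 0--0, 1--1, 1-0-, 10--
PI chart (minterm → PIs covering it):
  0 | --00,-0-0,0--0
  2 | -0-0,0--0
  4 | --00,-10-,0--0
  5 | -10-  (sole → essential)
  6 | 0--0  (sole → essential)
  8 | --00,-0-0,1-0-,10--
  9 | 1--1,1-0-,10--
  10 | -0-0,10--
  11 | 1--1,10--
  12 | --00,-10-,1-0-
  13 | -10-,1--1,1-0-
  15 | 1--1  (sole → essential)
Essential prime implicants: -10-, 0--0, 1--1
Petrick residual → -0-0
Minimum SOP uses 4 PIs: b'd' + bc' + a'd' + ad

4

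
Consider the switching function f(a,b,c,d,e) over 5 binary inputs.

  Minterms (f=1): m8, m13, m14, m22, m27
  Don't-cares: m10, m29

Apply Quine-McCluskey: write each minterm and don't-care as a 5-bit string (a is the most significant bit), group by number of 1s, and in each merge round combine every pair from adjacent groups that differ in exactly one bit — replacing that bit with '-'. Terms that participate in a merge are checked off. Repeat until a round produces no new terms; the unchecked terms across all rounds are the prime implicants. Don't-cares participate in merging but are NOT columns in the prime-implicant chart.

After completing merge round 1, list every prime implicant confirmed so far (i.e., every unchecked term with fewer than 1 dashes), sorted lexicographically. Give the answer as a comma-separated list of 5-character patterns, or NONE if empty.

10110, 11011

Round 0: 01000✓ 01010✓ 01101✓ 01110✓ 10110 11011 11101✓
Round 1: -1101 01-10 010-0
PIs = {-1101, 01-10, 010-0, 10110, 11011}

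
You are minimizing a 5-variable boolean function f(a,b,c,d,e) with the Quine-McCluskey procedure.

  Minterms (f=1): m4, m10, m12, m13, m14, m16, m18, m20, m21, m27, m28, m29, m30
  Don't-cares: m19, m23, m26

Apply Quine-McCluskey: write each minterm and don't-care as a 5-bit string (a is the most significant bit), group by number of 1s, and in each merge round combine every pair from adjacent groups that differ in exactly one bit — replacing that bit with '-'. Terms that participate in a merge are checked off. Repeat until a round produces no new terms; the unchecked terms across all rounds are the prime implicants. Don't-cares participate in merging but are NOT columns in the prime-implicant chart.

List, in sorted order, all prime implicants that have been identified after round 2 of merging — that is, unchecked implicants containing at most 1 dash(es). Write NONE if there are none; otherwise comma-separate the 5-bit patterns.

10-00, 10-11, 100-0, 101-1

[col 0] 00100*, 01010*, 01100*, 01101*, 01110*, 10000*, 10010*, 10011*, 10100*, 10101*, 10111*, 11010*, 11011*, 11100*, 11101*, 11110*
[col 1] -0100*, -1010*, -1100*, -1101*, -1110*, 0-100*, 01-10*, 011-0*, 0110-*, 1-010*, 1-011*, 1-100*, 1-101*, 10-00, 10-11, 100-0, 1001-*, 101-1, 1010-*, 11-10*, 1101-*, 111-0*, 1110-*
[col 2] --100, -1-10, -11-0, -110-, 1-01-, 1-10-
Prime implicants: --100, -1-10, -11-0, -110-, 1-01-, 1-10-, 10-00, 10-11, 100-0, 101-1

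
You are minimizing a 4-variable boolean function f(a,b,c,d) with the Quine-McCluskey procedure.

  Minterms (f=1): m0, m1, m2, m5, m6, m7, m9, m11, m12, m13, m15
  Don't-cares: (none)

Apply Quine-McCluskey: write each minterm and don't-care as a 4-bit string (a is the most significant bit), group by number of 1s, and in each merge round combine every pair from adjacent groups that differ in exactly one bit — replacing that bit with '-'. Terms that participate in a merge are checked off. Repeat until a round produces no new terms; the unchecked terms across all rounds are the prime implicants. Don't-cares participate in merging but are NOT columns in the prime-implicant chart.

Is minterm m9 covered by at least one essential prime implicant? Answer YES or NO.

[col 0] 0000*, 0001*, 0010*, 0101*, 0110*, 0111*, 1001*, 1011*, 1100*, 1101*, 1111*
[col 1] -001*, -101*, -111*, 0-01*, 0-10, 00-0, 000-, 01-1*, 011-, 1-01*, 1-11*, 10-1*, 11-1*, 110-
[col 2] --01, -1-1, 1--1
Prime implicants: --01, -1-1, 0-10, 00-0, 000-, 011-, 1--1, 110-
PI chart (minterm → PIs covering it):
  0 | 00-0,000-
  1 | --01,000-
  2 | 0-10,00-0
  5 | --01,-1-1
  6 | 0-10,011-
  7 | -1-1,011-
  9 | --01,1--1
  11 | 1--1  (sole → essential)
  12 | 110-  (sole → essential)
  13 | --01,-1-1,1--1,110-
  15 | -1-1,1--1
Essential prime implicants: 1--1, 110-

YES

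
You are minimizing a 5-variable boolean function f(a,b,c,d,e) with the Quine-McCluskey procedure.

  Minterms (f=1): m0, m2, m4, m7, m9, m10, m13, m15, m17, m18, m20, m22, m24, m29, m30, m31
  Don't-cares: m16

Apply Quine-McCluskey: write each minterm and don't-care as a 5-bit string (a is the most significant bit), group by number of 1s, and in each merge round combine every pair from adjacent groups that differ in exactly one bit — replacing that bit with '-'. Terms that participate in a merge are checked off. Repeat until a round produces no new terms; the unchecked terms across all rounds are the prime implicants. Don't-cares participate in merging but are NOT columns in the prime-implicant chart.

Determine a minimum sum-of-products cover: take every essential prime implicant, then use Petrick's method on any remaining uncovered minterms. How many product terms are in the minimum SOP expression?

size-2^0 implicants → 00000(✓)  00010(✓)  00100(✓)  00111(✓)  01001(✓)  01010(✓)  01101(✓)  01111(✓)  10000(✓)  10001(✓)  10010(✓)  10100(✓)  10110(✓)  11000(✓)  11101(✓)  11110(✓)  11111(✓)
size-2^1 implicants → -0000(✓)  -0010(✓)  -0100(✓)  -1101(✓)  -1111(✓)  0-010  0-111  00-00(✓)  000-0(✓)  01-01  011-1(✓)  1-000  1-110  10-00(✓)  10-10(✓)  100-0(✓)  1000-  101-0(✓)  111-1(✓)  1111-
size-2^2 implicants → -0-00  -00-0  -11-1  10--0
Unchecked terms (primes): -0-00, -00-0, -11-1, 0-010, 0-111, 01-01, 1-000, 1-110, 10--0, 1000-, 1111-
Minterm coverage:
  m0 ⊆ -0-00,-00-0
  m2 ⊆ -00-0,0-010
  m4 ⊆ -0-00 [E]
  m7 ⊆ 0-111 [E]
  m9 ⊆ 01-01 [E]
  m10 ⊆ 0-010 [E]
  m13 ⊆ -11-1,01-01
  m15 ⊆ -11-1,0-111
  m17 ⊆ 1000- [E]
  m18 ⊆ -00-0,10--0
  m20 ⊆ -0-00,10--0
  m22 ⊆ 1-110,10--0
  m24 ⊆ 1-000 [E]
  m29 ⊆ -11-1 [E]
  m30 ⊆ 1-110,1111-
  m31 ⊆ -11-1,1111-
E = {-0-00, -11-1, 0-010, 0-111, 01-01, 1-000, 1000-}
Petrick residual → -00-0, 1-110
Cover = b'd'e' + b'c'e' + bce + a'c'de' + a'cde + a'bd'e + ac'd'e' + acde' + ab'c'd'  |cover|=9

9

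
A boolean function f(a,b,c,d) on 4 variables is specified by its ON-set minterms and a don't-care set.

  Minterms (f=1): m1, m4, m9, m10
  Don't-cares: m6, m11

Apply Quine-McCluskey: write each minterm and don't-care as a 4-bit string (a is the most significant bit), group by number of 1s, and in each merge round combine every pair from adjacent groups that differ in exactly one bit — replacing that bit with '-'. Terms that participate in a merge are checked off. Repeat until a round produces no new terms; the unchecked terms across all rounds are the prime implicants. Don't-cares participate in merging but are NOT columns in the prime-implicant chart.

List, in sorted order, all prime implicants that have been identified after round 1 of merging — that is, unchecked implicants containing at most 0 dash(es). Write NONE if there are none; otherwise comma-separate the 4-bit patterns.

NONE

Round 0: 0001✓ 0100✓ 0110✓ 1001✓ 1010✓ 1011✓
Round 1: -001 01-0 10-1 101-
PIs = {-001, 01-0, 10-1, 101-}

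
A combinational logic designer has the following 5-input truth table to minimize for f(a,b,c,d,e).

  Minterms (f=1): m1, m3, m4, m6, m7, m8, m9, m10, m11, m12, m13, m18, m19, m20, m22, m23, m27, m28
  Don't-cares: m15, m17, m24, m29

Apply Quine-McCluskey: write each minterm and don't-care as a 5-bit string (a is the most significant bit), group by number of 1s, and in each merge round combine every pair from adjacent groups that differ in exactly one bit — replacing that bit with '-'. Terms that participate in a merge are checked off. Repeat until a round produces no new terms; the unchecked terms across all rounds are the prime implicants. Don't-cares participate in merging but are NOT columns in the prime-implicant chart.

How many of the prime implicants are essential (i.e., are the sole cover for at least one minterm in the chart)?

3

[col 0] 00001*, 00011*, 00100*, 00110*, 00111*, 01000*, 01001*, 01010*, 01011*, 01100*, 01101*, 01111*, 10001*, 10010*, 10011*, 10100*, 10110*, 10111*, 11000*, 11011*, 11100*, 11101*
[col 1] -0001*, -0011*, -0100*, -0110*, -0111*, -1000*, -1011*, -1100*, -1101*, 0-001*, 0-011*, 0-100*, 0-111*, 00-11*, 000-1*, 001-0*, 0011-*, 01-00*, 01-01*, 01-11*, 010-0*, 010-1*, 0100-*, 0101-*, 011-1*, 0110-*, 1-011*, 1-100*, 10-10*, 10-11*, 100-1*, 1001-*, 101-0*, 1011-*, 11-00*, 1110-*
[col 2] --011, --100, -0-11, -00-1, -01-0, -011-, -1-00, -110-, 0--11, 0-0-1, 01--1, 01-0-, 010--, 10-1-
Prime implicants: --011, --100, -0-11, -00-1, -01-0, -011-, -1-00, -110-, 0--11, 0-0-1, 01--1, 01-0-, 010--, 10-1-
PI chart (minterm → PIs covering it):
  1 | -00-1,0-0-1
  3 | --011,-0-11,-00-1,0--11,0-0-1
  4 | --100,-01-0
  6 | -01-0,-011-
  7 | -0-11,-011-,0--11
  8 | -1-00,01-0-,010--
  9 | 0-0-1,01--1,01-0-,010--
  10 | 010--  (sole → essential)
  11 | --011,0--11,0-0-1,01--1,010--
  12 | --100,-1-00,-110-,01-0-
  13 | -110-,01--1,01-0-
  18 | 10-1-  (sole → essential)
  19 | --011,-0-11,-00-1,10-1-
  20 | --100,-01-0
  22 | -01-0,-011-,10-1-
  23 | -0-11,-011-,10-1-
  27 | --011  (sole → essential)
  28 | --100,-1-00,-110-
Essential prime implicants: --011, 010--, 10-1-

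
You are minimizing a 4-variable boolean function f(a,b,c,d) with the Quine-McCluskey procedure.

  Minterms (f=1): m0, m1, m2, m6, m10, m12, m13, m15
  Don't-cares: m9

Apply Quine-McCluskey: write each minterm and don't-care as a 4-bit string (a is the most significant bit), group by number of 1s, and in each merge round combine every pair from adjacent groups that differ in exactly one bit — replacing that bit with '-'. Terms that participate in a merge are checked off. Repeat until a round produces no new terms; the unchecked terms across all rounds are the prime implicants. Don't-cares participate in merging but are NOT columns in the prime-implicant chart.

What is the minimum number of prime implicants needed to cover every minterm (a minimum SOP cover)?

5

Round 0: 0000✓ 0001✓ 0010✓ 0110✓ 1001✓ 1010✓ 1100✓ 1101✓ 1111✓
Round 1: -001 -010 0-10 00-0 000- 1-01 11-1 110-
PIs = {-001, -010, 0-10, 00-0, 000-, 1-01, 11-1, 110-}
Coverage chart:
  m0: 00-0,000-
  m1: -001,000-
  m2: -010,0-10,00-0
  m6: 0-10 ←essential
  m10: -010 ←essential
  m12: 110- ←essential
  m13: 1-01,11-1,110-
  m15: 11-1 ←essential
Essential: -010, 0-10, 11-1, 110-
Petrick residual → 000-
Min cover (5 terms): b'cd' + a'cd' + a'b'c' + abd + abc'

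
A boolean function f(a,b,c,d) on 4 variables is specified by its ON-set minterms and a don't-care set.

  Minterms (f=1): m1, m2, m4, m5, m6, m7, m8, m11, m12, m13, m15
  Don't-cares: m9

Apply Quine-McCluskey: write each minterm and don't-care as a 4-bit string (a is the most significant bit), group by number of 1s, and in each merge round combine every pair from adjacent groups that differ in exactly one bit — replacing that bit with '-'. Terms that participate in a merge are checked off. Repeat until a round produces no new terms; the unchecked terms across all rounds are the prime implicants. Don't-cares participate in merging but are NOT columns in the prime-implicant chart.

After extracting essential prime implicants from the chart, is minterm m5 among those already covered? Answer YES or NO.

YES

Round 0: 0001✓ 0010✓ 0100✓ 0101✓ 0110✓ 0111✓ 1000✓ 1001✓ 1011✓ 1100✓ 1101✓ 1111✓
Round 1: -001✓ -100✓ -101✓ -111✓ 0-01✓ 0-10 01-0✓ 01-1✓ 010-✓ 011-✓ 1-00✓ 1-01✓ 1-11✓ 10-1✓ 100-✓ 11-1✓ 110-✓
Round 2: --01 -1-1 -10- 01-- 1--1 1-0-
PIs = {--01, -1-1, -10-, 0-10, 01--, 1--1, 1-0-}
Coverage chart:
  m1: --01 ←essential
  m2: 0-10 ←essential
  m4: -10-,01--
  m5: --01,-1-1,-10-,01--
  m6: 0-10,01--
  m7: -1-1,01--
  m8: 1-0- ←essential
  m11: 1--1 ←essential
  m12: -10-,1-0-
  m13: --01,-1-1,-10-,1--1,1-0-
  m15: -1-1,1--1
Essential: --01, 0-10, 1--1, 1-0-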